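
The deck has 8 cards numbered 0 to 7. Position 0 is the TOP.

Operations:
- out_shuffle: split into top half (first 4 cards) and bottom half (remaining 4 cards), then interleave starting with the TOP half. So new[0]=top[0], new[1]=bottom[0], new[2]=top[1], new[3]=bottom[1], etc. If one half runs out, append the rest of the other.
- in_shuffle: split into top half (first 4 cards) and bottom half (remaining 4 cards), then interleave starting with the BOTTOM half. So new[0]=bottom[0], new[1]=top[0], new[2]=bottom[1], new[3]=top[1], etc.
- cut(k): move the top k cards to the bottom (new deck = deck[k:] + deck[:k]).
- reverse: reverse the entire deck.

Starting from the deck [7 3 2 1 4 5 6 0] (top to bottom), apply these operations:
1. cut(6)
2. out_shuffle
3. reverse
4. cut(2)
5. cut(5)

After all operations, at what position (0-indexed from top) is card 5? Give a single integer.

Answer: 1

Derivation:
After op 1 (cut(6)): [6 0 7 3 2 1 4 5]
After op 2 (out_shuffle): [6 2 0 1 7 4 3 5]
After op 3 (reverse): [5 3 4 7 1 0 2 6]
After op 4 (cut(2)): [4 7 1 0 2 6 5 3]
After op 5 (cut(5)): [6 5 3 4 7 1 0 2]
Card 5 is at position 1.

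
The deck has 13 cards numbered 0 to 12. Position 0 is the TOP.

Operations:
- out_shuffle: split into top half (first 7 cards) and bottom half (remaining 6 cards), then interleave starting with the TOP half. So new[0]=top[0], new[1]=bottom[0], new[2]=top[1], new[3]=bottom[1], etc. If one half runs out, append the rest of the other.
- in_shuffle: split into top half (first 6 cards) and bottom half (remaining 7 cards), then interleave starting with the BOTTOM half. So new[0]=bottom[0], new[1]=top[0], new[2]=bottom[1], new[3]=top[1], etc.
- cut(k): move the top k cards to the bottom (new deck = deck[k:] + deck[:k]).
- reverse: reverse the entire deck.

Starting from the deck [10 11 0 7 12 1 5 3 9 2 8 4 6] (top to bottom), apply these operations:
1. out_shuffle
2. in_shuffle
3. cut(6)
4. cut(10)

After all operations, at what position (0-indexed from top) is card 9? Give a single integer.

Answer: 4

Derivation:
After op 1 (out_shuffle): [10 3 11 9 0 2 7 8 12 4 1 6 5]
After op 2 (in_shuffle): [7 10 8 3 12 11 4 9 1 0 6 2 5]
After op 3 (cut(6)): [4 9 1 0 6 2 5 7 10 8 3 12 11]
After op 4 (cut(10)): [3 12 11 4 9 1 0 6 2 5 7 10 8]
Card 9 is at position 4.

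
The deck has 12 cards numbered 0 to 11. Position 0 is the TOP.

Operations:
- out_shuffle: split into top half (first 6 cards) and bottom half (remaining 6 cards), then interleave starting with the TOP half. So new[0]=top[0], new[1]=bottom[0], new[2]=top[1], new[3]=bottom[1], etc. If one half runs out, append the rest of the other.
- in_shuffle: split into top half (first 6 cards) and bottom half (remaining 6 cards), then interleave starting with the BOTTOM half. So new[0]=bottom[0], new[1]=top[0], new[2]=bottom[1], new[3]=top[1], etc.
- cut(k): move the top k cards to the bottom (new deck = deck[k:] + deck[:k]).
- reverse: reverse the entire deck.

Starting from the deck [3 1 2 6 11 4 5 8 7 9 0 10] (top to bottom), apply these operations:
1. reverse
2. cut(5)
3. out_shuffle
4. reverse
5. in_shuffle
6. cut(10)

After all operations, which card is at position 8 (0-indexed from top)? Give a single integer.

Answer: 4

Derivation:
After op 1 (reverse): [10 0 9 7 8 5 4 11 6 2 1 3]
After op 2 (cut(5)): [5 4 11 6 2 1 3 10 0 9 7 8]
After op 3 (out_shuffle): [5 3 4 10 11 0 6 9 2 7 1 8]
After op 4 (reverse): [8 1 7 2 9 6 0 11 10 4 3 5]
After op 5 (in_shuffle): [0 8 11 1 10 7 4 2 3 9 5 6]
After op 6 (cut(10)): [5 6 0 8 11 1 10 7 4 2 3 9]
Position 8: card 4.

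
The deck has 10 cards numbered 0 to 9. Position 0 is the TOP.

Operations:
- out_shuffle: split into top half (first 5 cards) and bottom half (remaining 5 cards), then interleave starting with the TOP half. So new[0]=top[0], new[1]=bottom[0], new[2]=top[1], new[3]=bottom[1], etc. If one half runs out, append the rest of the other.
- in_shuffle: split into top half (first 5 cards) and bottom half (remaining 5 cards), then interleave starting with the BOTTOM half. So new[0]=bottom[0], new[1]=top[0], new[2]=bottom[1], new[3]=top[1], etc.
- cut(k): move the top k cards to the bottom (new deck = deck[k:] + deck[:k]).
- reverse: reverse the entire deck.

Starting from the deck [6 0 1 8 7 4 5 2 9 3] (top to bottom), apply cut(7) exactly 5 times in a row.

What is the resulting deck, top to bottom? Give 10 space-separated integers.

After op 1 (cut(7)): [2 9 3 6 0 1 8 7 4 5]
After op 2 (cut(7)): [7 4 5 2 9 3 6 0 1 8]
After op 3 (cut(7)): [0 1 8 7 4 5 2 9 3 6]
After op 4 (cut(7)): [9 3 6 0 1 8 7 4 5 2]
After op 5 (cut(7)): [4 5 2 9 3 6 0 1 8 7]

Answer: 4 5 2 9 3 6 0 1 8 7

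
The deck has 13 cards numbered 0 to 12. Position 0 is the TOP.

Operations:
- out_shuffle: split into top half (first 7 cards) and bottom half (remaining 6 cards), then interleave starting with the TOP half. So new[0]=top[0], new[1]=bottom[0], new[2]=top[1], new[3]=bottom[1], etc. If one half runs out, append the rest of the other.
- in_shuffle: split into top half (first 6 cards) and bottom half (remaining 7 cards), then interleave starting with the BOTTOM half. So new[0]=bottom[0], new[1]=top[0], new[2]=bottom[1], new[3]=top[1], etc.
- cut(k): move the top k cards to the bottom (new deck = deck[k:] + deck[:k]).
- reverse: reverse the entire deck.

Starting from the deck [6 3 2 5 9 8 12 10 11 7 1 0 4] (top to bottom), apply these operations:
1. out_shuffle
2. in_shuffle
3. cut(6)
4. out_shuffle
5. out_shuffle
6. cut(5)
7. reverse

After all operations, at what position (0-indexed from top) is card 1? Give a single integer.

After op 1 (out_shuffle): [6 10 3 11 2 7 5 1 9 0 8 4 12]
After op 2 (in_shuffle): [5 6 1 10 9 3 0 11 8 2 4 7 12]
After op 3 (cut(6)): [0 11 8 2 4 7 12 5 6 1 10 9 3]
After op 4 (out_shuffle): [0 5 11 6 8 1 2 10 4 9 7 3 12]
After op 5 (out_shuffle): [0 10 5 4 11 9 6 7 8 3 1 12 2]
After op 6 (cut(5)): [9 6 7 8 3 1 12 2 0 10 5 4 11]
After op 7 (reverse): [11 4 5 10 0 2 12 1 3 8 7 6 9]
Card 1 is at position 7.

Answer: 7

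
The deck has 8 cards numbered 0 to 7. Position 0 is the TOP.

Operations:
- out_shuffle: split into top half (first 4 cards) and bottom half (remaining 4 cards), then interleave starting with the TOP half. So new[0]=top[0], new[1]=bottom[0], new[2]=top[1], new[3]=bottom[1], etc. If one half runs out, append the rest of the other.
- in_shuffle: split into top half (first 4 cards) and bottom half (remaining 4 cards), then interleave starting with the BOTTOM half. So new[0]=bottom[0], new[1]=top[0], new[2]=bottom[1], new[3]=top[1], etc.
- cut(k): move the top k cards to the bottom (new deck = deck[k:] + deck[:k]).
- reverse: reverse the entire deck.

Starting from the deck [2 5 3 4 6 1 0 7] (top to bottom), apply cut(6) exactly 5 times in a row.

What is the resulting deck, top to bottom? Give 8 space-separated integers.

Answer: 0 7 2 5 3 4 6 1

Derivation:
After op 1 (cut(6)): [0 7 2 5 3 4 6 1]
After op 2 (cut(6)): [6 1 0 7 2 5 3 4]
After op 3 (cut(6)): [3 4 6 1 0 7 2 5]
After op 4 (cut(6)): [2 5 3 4 6 1 0 7]
After op 5 (cut(6)): [0 7 2 5 3 4 6 1]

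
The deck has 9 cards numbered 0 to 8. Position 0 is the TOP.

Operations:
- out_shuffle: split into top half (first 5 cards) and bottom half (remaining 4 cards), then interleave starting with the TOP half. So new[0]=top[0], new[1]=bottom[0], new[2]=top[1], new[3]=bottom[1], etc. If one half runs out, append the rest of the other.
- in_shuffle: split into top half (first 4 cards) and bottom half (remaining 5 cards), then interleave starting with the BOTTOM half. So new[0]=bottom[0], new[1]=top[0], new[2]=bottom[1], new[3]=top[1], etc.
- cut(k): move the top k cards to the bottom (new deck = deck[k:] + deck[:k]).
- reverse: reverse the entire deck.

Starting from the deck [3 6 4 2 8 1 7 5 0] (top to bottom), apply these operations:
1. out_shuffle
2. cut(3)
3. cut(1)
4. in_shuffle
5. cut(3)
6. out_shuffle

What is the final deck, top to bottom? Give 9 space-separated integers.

Answer: 5 7 1 8 2 4 6 3 0

Derivation:
After op 1 (out_shuffle): [3 1 6 7 4 5 2 0 8]
After op 2 (cut(3)): [7 4 5 2 0 8 3 1 6]
After op 3 (cut(1)): [4 5 2 0 8 3 1 6 7]
After op 4 (in_shuffle): [8 4 3 5 1 2 6 0 7]
After op 5 (cut(3)): [5 1 2 6 0 7 8 4 3]
After op 6 (out_shuffle): [5 7 1 8 2 4 6 3 0]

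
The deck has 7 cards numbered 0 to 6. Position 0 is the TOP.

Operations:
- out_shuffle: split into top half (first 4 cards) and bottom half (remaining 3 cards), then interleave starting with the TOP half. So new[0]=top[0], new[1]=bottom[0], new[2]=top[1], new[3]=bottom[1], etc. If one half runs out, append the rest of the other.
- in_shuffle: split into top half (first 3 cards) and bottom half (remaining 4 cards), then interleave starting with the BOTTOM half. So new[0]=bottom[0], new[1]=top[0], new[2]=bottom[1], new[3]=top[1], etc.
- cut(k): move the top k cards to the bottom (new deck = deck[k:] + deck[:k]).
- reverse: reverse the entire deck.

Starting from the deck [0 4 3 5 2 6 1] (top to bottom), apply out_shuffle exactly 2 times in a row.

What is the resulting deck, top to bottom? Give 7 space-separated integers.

After op 1 (out_shuffle): [0 2 4 6 3 1 5]
After op 2 (out_shuffle): [0 3 2 1 4 5 6]

Answer: 0 3 2 1 4 5 6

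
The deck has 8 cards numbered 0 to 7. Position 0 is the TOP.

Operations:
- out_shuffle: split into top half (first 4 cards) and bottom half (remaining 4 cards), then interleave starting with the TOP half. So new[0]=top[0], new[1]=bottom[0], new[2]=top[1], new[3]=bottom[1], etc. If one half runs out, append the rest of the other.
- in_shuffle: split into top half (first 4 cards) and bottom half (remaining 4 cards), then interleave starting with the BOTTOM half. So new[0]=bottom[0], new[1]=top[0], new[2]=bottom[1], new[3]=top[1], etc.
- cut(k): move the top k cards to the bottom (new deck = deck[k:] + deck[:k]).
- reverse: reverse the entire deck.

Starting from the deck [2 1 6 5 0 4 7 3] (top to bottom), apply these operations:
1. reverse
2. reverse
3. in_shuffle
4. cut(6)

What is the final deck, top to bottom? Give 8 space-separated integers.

After op 1 (reverse): [3 7 4 0 5 6 1 2]
After op 2 (reverse): [2 1 6 5 0 4 7 3]
After op 3 (in_shuffle): [0 2 4 1 7 6 3 5]
After op 4 (cut(6)): [3 5 0 2 4 1 7 6]

Answer: 3 5 0 2 4 1 7 6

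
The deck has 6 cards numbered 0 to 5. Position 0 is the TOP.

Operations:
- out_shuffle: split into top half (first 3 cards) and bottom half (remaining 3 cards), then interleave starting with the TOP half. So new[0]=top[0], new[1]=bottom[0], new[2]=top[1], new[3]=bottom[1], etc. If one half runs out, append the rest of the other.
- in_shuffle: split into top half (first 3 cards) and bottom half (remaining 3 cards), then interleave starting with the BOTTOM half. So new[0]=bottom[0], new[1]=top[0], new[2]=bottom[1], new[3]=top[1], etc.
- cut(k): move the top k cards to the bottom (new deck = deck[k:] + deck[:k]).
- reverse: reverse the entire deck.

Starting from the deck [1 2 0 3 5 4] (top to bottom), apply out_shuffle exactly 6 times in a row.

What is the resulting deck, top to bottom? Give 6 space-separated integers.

After op 1 (out_shuffle): [1 3 2 5 0 4]
After op 2 (out_shuffle): [1 5 3 0 2 4]
After op 3 (out_shuffle): [1 0 5 2 3 4]
After op 4 (out_shuffle): [1 2 0 3 5 4]
After op 5 (out_shuffle): [1 3 2 5 0 4]
After op 6 (out_shuffle): [1 5 3 0 2 4]

Answer: 1 5 3 0 2 4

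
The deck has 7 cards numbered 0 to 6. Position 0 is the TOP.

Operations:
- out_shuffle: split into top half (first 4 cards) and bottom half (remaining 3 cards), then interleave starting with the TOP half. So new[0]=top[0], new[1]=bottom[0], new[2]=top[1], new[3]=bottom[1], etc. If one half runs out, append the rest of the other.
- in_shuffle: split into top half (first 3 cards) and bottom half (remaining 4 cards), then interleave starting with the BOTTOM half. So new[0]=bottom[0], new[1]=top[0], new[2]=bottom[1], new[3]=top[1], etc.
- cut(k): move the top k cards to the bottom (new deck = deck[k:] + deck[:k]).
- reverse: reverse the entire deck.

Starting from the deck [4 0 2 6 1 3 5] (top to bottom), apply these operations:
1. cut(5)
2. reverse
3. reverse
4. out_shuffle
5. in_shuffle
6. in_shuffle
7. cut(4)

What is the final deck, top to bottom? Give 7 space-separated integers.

After op 1 (cut(5)): [3 5 4 0 2 6 1]
After op 2 (reverse): [1 6 2 0 4 5 3]
After op 3 (reverse): [3 5 4 0 2 6 1]
After op 4 (out_shuffle): [3 2 5 6 4 1 0]
After op 5 (in_shuffle): [6 3 4 2 1 5 0]
After op 6 (in_shuffle): [2 6 1 3 5 4 0]
After op 7 (cut(4)): [5 4 0 2 6 1 3]

Answer: 5 4 0 2 6 1 3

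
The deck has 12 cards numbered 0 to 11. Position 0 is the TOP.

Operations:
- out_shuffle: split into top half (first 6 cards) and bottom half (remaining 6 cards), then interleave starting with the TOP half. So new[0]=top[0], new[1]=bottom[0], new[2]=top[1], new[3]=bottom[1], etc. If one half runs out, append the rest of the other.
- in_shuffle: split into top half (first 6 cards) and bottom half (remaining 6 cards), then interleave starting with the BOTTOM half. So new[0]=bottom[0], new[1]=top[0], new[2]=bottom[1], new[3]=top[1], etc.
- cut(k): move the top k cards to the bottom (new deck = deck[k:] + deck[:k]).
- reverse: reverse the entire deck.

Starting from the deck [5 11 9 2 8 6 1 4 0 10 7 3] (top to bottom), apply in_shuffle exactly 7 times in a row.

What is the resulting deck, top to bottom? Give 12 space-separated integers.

Answer: 6 3 8 7 2 10 9 0 11 4 5 1

Derivation:
After op 1 (in_shuffle): [1 5 4 11 0 9 10 2 7 8 3 6]
After op 2 (in_shuffle): [10 1 2 5 7 4 8 11 3 0 6 9]
After op 3 (in_shuffle): [8 10 11 1 3 2 0 5 6 7 9 4]
After op 4 (in_shuffle): [0 8 5 10 6 11 7 1 9 3 4 2]
After op 5 (in_shuffle): [7 0 1 8 9 5 3 10 4 6 2 11]
After op 6 (in_shuffle): [3 7 10 0 4 1 6 8 2 9 11 5]
After op 7 (in_shuffle): [6 3 8 7 2 10 9 0 11 4 5 1]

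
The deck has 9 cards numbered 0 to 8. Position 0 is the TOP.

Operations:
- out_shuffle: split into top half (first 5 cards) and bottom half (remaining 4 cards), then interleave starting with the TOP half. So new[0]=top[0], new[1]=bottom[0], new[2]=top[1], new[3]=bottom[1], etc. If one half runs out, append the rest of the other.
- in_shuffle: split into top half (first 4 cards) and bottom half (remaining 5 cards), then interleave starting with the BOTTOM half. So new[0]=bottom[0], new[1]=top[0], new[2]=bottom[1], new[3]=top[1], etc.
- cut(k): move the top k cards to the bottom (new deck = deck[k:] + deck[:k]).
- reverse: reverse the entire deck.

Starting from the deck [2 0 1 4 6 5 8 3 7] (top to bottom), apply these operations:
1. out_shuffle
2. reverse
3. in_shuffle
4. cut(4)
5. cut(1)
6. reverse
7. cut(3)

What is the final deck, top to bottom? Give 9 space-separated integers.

Answer: 6 1 2 3 5 4 0 7 8

Derivation:
After op 1 (out_shuffle): [2 5 0 8 1 3 4 7 6]
After op 2 (reverse): [6 7 4 3 1 8 0 5 2]
After op 3 (in_shuffle): [1 6 8 7 0 4 5 3 2]
After op 4 (cut(4)): [0 4 5 3 2 1 6 8 7]
After op 5 (cut(1)): [4 5 3 2 1 6 8 7 0]
After op 6 (reverse): [0 7 8 6 1 2 3 5 4]
After op 7 (cut(3)): [6 1 2 3 5 4 0 7 8]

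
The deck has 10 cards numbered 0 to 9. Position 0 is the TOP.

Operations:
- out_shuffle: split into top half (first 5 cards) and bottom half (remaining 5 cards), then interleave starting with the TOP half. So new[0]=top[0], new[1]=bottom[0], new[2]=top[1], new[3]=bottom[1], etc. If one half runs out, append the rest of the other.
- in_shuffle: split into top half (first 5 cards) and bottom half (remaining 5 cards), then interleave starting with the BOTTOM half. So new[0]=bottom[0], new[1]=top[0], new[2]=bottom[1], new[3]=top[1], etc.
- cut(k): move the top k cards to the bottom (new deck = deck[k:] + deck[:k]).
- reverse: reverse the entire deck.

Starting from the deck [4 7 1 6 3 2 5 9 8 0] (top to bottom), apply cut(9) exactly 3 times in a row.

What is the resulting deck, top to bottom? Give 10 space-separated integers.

After op 1 (cut(9)): [0 4 7 1 6 3 2 5 9 8]
After op 2 (cut(9)): [8 0 4 7 1 6 3 2 5 9]
After op 3 (cut(9)): [9 8 0 4 7 1 6 3 2 5]

Answer: 9 8 0 4 7 1 6 3 2 5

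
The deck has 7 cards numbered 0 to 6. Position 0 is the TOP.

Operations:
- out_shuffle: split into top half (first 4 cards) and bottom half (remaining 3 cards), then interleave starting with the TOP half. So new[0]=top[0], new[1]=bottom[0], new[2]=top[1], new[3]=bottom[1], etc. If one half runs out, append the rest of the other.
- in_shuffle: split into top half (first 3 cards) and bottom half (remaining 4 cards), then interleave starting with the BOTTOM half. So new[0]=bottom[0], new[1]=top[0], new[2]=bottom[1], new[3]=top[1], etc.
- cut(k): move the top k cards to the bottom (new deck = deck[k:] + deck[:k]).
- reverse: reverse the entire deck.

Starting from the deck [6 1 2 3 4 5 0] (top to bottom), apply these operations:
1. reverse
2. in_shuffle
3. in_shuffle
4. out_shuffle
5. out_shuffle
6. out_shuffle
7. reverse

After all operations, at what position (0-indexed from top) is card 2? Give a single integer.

Answer: 1

Derivation:
After op 1 (reverse): [0 5 4 3 2 1 6]
After op 2 (in_shuffle): [3 0 2 5 1 4 6]
After op 3 (in_shuffle): [5 3 1 0 4 2 6]
After op 4 (out_shuffle): [5 4 3 2 1 6 0]
After op 5 (out_shuffle): [5 1 4 6 3 0 2]
After op 6 (out_shuffle): [5 3 1 0 4 2 6]
After op 7 (reverse): [6 2 4 0 1 3 5]
Card 2 is at position 1.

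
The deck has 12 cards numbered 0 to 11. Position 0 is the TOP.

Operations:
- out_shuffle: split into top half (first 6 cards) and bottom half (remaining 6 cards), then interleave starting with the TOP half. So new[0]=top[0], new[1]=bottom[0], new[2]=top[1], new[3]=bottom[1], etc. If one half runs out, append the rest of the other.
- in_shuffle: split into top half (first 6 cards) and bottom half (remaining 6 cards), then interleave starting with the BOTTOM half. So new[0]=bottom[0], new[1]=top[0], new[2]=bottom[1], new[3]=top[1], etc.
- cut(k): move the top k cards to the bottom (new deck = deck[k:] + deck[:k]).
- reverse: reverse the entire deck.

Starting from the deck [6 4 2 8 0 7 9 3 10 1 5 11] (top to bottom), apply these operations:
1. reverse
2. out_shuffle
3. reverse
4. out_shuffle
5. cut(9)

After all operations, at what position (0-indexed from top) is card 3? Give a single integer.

After op 1 (reverse): [11 5 1 10 3 9 7 0 8 2 4 6]
After op 2 (out_shuffle): [11 7 5 0 1 8 10 2 3 4 9 6]
After op 3 (reverse): [6 9 4 3 2 10 8 1 0 5 7 11]
After op 4 (out_shuffle): [6 8 9 1 4 0 3 5 2 7 10 11]
After op 5 (cut(9)): [7 10 11 6 8 9 1 4 0 3 5 2]
Card 3 is at position 9.

Answer: 9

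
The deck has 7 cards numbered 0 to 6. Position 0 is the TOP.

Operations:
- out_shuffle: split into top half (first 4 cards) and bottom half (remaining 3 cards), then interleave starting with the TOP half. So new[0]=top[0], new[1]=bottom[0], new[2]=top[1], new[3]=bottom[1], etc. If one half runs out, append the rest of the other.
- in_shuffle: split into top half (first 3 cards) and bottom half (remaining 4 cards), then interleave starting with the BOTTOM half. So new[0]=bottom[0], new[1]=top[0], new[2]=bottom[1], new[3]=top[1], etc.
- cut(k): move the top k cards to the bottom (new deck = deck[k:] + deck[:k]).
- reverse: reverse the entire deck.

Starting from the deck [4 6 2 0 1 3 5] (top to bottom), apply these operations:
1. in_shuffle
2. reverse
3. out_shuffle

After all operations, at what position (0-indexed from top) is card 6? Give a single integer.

After op 1 (in_shuffle): [0 4 1 6 3 2 5]
After op 2 (reverse): [5 2 3 6 1 4 0]
After op 3 (out_shuffle): [5 1 2 4 3 0 6]
Card 6 is at position 6.

Answer: 6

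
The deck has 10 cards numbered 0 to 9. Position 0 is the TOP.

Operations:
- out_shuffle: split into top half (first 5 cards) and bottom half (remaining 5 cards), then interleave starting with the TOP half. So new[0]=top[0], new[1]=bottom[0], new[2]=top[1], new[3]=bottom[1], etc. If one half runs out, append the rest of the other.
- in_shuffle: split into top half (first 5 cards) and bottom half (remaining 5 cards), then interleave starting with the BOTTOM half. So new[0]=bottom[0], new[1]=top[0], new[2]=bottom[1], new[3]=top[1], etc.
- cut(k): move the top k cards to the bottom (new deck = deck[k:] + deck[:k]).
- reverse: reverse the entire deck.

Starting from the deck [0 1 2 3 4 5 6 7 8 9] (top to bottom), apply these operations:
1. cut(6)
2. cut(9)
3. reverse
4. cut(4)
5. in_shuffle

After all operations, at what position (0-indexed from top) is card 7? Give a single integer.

After op 1 (cut(6)): [6 7 8 9 0 1 2 3 4 5]
After op 2 (cut(9)): [5 6 7 8 9 0 1 2 3 4]
After op 3 (reverse): [4 3 2 1 0 9 8 7 6 5]
After op 4 (cut(4)): [0 9 8 7 6 5 4 3 2 1]
After op 5 (in_shuffle): [5 0 4 9 3 8 2 7 1 6]
Card 7 is at position 7.

Answer: 7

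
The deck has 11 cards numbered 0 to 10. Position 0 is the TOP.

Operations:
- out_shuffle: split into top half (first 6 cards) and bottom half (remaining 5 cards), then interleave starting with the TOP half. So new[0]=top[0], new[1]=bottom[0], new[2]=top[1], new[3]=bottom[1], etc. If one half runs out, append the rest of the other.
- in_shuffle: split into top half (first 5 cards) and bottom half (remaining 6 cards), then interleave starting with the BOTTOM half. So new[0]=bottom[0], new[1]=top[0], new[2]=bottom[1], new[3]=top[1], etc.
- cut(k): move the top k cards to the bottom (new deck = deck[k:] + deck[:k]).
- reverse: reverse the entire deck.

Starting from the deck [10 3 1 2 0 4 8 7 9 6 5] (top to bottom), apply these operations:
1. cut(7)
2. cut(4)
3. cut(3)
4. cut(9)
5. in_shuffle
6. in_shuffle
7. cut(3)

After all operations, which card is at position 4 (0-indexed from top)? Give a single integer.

After op 1 (cut(7)): [7 9 6 5 10 3 1 2 0 4 8]
After op 2 (cut(4)): [10 3 1 2 0 4 8 7 9 6 5]
After op 3 (cut(3)): [2 0 4 8 7 9 6 5 10 3 1]
After op 4 (cut(9)): [3 1 2 0 4 8 7 9 6 5 10]
After op 5 (in_shuffle): [8 3 7 1 9 2 6 0 5 4 10]
After op 6 (in_shuffle): [2 8 6 3 0 7 5 1 4 9 10]
After op 7 (cut(3)): [3 0 7 5 1 4 9 10 2 8 6]
Position 4: card 1.

Answer: 1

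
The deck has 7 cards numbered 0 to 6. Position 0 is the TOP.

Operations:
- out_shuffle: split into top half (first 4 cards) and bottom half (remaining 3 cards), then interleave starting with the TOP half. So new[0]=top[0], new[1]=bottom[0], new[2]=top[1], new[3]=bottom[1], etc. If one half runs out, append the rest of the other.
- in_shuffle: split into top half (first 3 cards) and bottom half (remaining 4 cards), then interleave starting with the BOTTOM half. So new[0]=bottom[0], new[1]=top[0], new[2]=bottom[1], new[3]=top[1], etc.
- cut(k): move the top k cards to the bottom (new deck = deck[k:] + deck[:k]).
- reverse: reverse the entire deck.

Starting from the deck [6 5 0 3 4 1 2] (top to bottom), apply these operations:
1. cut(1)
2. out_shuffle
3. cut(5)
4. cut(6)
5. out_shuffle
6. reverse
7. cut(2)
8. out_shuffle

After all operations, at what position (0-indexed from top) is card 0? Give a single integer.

Answer: 2

Derivation:
After op 1 (cut(1)): [5 0 3 4 1 2 6]
After op 2 (out_shuffle): [5 1 0 2 3 6 4]
After op 3 (cut(5)): [6 4 5 1 0 2 3]
After op 4 (cut(6)): [3 6 4 5 1 0 2]
After op 5 (out_shuffle): [3 1 6 0 4 2 5]
After op 6 (reverse): [5 2 4 0 6 1 3]
After op 7 (cut(2)): [4 0 6 1 3 5 2]
After op 8 (out_shuffle): [4 3 0 5 6 2 1]
Card 0 is at position 2.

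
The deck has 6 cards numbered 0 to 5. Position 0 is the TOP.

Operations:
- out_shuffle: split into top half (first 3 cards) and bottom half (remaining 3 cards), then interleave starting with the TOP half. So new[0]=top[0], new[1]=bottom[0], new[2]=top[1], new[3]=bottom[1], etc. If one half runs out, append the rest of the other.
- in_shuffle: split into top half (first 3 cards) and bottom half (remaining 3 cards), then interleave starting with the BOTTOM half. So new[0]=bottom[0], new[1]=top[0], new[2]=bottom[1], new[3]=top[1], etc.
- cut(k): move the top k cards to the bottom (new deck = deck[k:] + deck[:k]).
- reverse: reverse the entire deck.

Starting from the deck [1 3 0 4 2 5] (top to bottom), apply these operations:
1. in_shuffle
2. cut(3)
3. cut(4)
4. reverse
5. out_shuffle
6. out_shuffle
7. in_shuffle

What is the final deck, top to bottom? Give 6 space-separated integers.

Answer: 5 4 0 2 1 3

Derivation:
After op 1 (in_shuffle): [4 1 2 3 5 0]
After op 2 (cut(3)): [3 5 0 4 1 2]
After op 3 (cut(4)): [1 2 3 5 0 4]
After op 4 (reverse): [4 0 5 3 2 1]
After op 5 (out_shuffle): [4 3 0 2 5 1]
After op 6 (out_shuffle): [4 2 3 5 0 1]
After op 7 (in_shuffle): [5 4 0 2 1 3]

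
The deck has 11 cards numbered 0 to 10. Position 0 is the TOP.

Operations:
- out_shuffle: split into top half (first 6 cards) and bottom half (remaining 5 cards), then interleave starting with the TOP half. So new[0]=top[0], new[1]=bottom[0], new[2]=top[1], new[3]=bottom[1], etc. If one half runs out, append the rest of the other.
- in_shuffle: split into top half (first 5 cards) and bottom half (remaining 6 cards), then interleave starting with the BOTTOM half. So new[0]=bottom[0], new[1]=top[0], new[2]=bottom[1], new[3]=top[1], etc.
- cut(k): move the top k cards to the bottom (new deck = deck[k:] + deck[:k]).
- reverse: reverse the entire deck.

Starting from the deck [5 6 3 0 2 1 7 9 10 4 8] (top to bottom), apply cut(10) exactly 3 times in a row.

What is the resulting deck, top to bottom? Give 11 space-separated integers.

Answer: 10 4 8 5 6 3 0 2 1 7 9

Derivation:
After op 1 (cut(10)): [8 5 6 3 0 2 1 7 9 10 4]
After op 2 (cut(10)): [4 8 5 6 3 0 2 1 7 9 10]
After op 3 (cut(10)): [10 4 8 5 6 3 0 2 1 7 9]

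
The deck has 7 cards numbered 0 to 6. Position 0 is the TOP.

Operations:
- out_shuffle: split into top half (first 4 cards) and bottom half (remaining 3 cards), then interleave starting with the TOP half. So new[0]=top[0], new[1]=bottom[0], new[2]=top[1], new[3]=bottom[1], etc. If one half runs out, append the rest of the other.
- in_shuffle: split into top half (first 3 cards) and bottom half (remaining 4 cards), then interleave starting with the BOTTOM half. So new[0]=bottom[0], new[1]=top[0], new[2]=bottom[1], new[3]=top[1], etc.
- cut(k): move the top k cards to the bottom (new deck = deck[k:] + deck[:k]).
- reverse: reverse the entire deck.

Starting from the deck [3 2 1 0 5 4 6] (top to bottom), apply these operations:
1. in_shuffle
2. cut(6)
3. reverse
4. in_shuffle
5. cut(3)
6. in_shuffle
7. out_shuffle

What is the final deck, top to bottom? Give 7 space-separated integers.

Answer: 6 1 4 2 5 3 0

Derivation:
After op 1 (in_shuffle): [0 3 5 2 4 1 6]
After op 2 (cut(6)): [6 0 3 5 2 4 1]
After op 3 (reverse): [1 4 2 5 3 0 6]
After op 4 (in_shuffle): [5 1 3 4 0 2 6]
After op 5 (cut(3)): [4 0 2 6 5 1 3]
After op 6 (in_shuffle): [6 4 5 0 1 2 3]
After op 7 (out_shuffle): [6 1 4 2 5 3 0]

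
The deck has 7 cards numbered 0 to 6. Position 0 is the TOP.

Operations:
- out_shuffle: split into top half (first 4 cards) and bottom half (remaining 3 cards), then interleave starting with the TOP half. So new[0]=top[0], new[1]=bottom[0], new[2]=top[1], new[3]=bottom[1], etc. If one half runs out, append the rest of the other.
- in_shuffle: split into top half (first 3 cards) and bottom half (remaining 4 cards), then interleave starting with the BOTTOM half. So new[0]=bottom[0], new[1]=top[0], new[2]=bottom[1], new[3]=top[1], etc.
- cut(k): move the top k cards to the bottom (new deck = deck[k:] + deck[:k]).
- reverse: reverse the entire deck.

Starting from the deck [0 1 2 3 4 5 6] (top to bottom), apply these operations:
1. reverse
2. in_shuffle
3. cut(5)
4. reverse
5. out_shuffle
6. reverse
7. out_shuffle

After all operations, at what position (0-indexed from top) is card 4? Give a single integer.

After op 1 (reverse): [6 5 4 3 2 1 0]
After op 2 (in_shuffle): [3 6 2 5 1 4 0]
After op 3 (cut(5)): [4 0 3 6 2 5 1]
After op 4 (reverse): [1 5 2 6 3 0 4]
After op 5 (out_shuffle): [1 3 5 0 2 4 6]
After op 6 (reverse): [6 4 2 0 5 3 1]
After op 7 (out_shuffle): [6 5 4 3 2 1 0]
Card 4 is at position 2.

Answer: 2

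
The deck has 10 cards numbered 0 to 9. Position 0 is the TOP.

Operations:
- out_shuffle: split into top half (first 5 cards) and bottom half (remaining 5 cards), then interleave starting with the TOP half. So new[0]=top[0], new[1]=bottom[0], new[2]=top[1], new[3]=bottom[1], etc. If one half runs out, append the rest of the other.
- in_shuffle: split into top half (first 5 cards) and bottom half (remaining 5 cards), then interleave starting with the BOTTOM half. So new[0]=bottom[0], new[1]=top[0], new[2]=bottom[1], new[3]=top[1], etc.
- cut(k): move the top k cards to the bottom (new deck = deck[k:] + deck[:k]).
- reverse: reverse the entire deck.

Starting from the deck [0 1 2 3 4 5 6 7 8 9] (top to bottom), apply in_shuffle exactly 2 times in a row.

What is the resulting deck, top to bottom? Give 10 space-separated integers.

Answer: 2 5 8 0 3 6 9 1 4 7

Derivation:
After op 1 (in_shuffle): [5 0 6 1 7 2 8 3 9 4]
After op 2 (in_shuffle): [2 5 8 0 3 6 9 1 4 7]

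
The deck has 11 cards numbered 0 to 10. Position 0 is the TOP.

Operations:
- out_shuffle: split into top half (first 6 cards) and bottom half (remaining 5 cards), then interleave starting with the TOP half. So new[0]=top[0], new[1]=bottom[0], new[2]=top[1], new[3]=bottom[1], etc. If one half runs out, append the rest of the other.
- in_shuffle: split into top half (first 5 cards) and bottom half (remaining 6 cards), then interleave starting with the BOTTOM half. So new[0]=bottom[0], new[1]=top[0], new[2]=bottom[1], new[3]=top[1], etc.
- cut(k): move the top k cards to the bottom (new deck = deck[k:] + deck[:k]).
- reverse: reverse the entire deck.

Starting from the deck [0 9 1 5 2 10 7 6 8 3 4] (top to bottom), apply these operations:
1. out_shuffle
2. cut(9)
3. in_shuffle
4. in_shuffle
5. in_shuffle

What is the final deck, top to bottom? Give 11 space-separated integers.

Answer: 1 0 3 6 10 5 9 4 8 7 2

Derivation:
After op 1 (out_shuffle): [0 7 9 6 1 8 5 3 2 4 10]
After op 2 (cut(9)): [4 10 0 7 9 6 1 8 5 3 2]
After op 3 (in_shuffle): [6 4 1 10 8 0 5 7 3 9 2]
After op 4 (in_shuffle): [0 6 5 4 7 1 3 10 9 8 2]
After op 5 (in_shuffle): [1 0 3 6 10 5 9 4 8 7 2]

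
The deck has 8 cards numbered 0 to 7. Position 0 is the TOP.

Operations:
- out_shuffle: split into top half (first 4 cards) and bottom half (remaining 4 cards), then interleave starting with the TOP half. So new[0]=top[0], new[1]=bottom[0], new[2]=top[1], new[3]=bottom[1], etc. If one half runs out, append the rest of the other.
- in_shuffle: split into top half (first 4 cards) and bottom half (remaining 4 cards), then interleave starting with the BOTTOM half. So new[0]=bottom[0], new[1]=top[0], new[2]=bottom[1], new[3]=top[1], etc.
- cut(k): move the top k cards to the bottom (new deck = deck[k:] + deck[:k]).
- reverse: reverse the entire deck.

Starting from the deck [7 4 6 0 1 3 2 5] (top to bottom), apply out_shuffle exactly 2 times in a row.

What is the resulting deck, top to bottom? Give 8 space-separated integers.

Answer: 7 6 1 2 4 0 3 5

Derivation:
After op 1 (out_shuffle): [7 1 4 3 6 2 0 5]
After op 2 (out_shuffle): [7 6 1 2 4 0 3 5]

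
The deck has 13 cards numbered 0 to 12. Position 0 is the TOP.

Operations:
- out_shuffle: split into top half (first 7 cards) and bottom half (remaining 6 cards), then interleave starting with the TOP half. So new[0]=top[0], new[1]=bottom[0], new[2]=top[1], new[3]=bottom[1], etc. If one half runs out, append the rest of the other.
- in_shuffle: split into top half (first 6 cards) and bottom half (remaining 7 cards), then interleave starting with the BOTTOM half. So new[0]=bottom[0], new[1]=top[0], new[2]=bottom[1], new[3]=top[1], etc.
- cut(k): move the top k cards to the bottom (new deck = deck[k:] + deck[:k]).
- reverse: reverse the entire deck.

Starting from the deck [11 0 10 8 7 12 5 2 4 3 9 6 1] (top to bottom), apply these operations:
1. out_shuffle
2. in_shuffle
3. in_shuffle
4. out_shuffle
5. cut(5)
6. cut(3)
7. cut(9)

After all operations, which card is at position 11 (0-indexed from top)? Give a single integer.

After op 1 (out_shuffle): [11 2 0 4 10 3 8 9 7 6 12 1 5]
After op 2 (in_shuffle): [8 11 9 2 7 0 6 4 12 10 1 3 5]
After op 3 (in_shuffle): [6 8 4 11 12 9 10 2 1 7 3 0 5]
After op 4 (out_shuffle): [6 2 8 1 4 7 11 3 12 0 9 5 10]
After op 5 (cut(5)): [7 11 3 12 0 9 5 10 6 2 8 1 4]
After op 6 (cut(3)): [12 0 9 5 10 6 2 8 1 4 7 11 3]
After op 7 (cut(9)): [4 7 11 3 12 0 9 5 10 6 2 8 1]
Position 11: card 8.

Answer: 8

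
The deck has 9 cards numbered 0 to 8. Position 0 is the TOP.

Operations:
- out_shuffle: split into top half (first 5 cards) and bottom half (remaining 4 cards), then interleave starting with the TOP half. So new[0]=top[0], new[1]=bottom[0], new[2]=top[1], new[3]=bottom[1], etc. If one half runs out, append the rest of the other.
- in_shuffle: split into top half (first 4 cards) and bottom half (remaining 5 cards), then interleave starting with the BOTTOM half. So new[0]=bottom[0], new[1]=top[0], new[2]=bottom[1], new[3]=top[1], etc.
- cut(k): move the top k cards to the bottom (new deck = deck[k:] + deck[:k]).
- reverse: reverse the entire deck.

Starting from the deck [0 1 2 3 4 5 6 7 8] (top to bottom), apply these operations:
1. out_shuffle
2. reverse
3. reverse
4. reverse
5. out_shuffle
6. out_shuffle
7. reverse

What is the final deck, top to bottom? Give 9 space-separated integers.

After op 1 (out_shuffle): [0 5 1 6 2 7 3 8 4]
After op 2 (reverse): [4 8 3 7 2 6 1 5 0]
After op 3 (reverse): [0 5 1 6 2 7 3 8 4]
After op 4 (reverse): [4 8 3 7 2 6 1 5 0]
After op 5 (out_shuffle): [4 6 8 1 3 5 7 0 2]
After op 6 (out_shuffle): [4 5 6 7 8 0 1 2 3]
After op 7 (reverse): [3 2 1 0 8 7 6 5 4]

Answer: 3 2 1 0 8 7 6 5 4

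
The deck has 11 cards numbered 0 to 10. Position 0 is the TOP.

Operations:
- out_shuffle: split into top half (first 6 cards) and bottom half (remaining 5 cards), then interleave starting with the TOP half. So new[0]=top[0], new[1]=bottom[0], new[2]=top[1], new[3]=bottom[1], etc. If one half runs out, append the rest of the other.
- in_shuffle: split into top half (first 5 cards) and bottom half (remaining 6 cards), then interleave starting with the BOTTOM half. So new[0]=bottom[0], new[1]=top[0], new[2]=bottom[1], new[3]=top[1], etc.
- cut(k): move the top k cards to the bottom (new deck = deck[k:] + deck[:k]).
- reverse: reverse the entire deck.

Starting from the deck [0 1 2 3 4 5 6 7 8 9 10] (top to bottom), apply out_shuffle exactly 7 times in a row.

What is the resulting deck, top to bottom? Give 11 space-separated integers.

After op 1 (out_shuffle): [0 6 1 7 2 8 3 9 4 10 5]
After op 2 (out_shuffle): [0 3 6 9 1 4 7 10 2 5 8]
After op 3 (out_shuffle): [0 7 3 10 6 2 9 5 1 8 4]
After op 4 (out_shuffle): [0 9 7 5 3 1 10 8 6 4 2]
After op 5 (out_shuffle): [0 10 9 8 7 6 5 4 3 2 1]
After op 6 (out_shuffle): [0 5 10 4 9 3 8 2 7 1 6]
After op 7 (out_shuffle): [0 8 5 2 10 7 4 1 9 6 3]

Answer: 0 8 5 2 10 7 4 1 9 6 3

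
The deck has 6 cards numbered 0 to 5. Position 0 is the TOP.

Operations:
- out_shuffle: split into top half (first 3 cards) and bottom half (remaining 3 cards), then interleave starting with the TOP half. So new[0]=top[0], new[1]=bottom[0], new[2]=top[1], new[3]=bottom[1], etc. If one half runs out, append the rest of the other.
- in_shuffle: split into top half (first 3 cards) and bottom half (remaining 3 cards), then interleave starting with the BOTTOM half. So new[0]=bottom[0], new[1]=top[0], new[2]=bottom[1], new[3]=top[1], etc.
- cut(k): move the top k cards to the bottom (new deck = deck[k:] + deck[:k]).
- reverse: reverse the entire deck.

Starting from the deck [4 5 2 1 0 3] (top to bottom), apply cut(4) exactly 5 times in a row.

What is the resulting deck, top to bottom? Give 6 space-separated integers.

Answer: 2 1 0 3 4 5

Derivation:
After op 1 (cut(4)): [0 3 4 5 2 1]
After op 2 (cut(4)): [2 1 0 3 4 5]
After op 3 (cut(4)): [4 5 2 1 0 3]
After op 4 (cut(4)): [0 3 4 5 2 1]
After op 5 (cut(4)): [2 1 0 3 4 5]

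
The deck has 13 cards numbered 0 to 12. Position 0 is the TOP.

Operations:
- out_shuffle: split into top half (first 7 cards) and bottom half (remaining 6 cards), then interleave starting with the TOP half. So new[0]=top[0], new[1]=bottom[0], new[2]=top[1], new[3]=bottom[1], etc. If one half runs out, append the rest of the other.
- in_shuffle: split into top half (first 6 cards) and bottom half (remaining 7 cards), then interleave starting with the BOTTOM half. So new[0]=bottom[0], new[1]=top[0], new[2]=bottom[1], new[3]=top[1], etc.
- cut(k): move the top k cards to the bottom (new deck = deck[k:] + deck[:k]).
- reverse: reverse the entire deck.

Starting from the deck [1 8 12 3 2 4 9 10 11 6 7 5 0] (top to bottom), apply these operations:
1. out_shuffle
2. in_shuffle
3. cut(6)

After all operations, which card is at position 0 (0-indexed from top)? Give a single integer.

After op 1 (out_shuffle): [1 10 8 11 12 6 3 7 2 5 4 0 9]
After op 2 (in_shuffle): [3 1 7 10 2 8 5 11 4 12 0 6 9]
After op 3 (cut(6)): [5 11 4 12 0 6 9 3 1 7 10 2 8]
Position 0: card 5.

Answer: 5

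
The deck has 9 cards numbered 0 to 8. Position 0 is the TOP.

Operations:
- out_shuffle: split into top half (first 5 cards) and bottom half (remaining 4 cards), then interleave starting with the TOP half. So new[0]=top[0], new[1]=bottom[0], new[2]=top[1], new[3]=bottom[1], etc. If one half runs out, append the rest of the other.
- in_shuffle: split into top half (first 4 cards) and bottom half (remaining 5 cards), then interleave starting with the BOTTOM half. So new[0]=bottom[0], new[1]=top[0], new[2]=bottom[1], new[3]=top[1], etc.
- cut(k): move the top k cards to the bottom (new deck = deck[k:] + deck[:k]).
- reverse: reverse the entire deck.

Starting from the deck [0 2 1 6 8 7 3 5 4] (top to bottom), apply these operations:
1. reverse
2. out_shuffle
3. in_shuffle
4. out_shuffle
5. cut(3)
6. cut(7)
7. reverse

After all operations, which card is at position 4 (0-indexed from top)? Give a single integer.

After op 1 (reverse): [4 5 3 7 8 6 1 2 0]
After op 2 (out_shuffle): [4 6 5 1 3 2 7 0 8]
After op 3 (in_shuffle): [3 4 2 6 7 5 0 1 8]
After op 4 (out_shuffle): [3 5 4 0 2 1 6 8 7]
After op 5 (cut(3)): [0 2 1 6 8 7 3 5 4]
After op 6 (cut(7)): [5 4 0 2 1 6 8 7 3]
After op 7 (reverse): [3 7 8 6 1 2 0 4 5]
Position 4: card 1.

Answer: 1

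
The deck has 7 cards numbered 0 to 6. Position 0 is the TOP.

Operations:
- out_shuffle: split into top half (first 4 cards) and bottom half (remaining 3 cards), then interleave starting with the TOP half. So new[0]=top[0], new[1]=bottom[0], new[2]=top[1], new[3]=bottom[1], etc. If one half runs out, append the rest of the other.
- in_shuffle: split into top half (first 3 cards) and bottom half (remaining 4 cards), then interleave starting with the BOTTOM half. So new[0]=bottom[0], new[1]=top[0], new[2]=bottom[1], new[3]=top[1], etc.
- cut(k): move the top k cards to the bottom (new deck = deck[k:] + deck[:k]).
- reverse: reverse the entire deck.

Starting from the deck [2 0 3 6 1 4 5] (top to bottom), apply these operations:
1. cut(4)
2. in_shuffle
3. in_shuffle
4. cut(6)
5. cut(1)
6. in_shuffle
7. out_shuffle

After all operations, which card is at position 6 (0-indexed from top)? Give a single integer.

Answer: 2

Derivation:
After op 1 (cut(4)): [1 4 5 2 0 3 6]
After op 2 (in_shuffle): [2 1 0 4 3 5 6]
After op 3 (in_shuffle): [4 2 3 1 5 0 6]
After op 4 (cut(6)): [6 4 2 3 1 5 0]
After op 5 (cut(1)): [4 2 3 1 5 0 6]
After op 6 (in_shuffle): [1 4 5 2 0 3 6]
After op 7 (out_shuffle): [1 0 4 3 5 6 2]
Position 6: card 2.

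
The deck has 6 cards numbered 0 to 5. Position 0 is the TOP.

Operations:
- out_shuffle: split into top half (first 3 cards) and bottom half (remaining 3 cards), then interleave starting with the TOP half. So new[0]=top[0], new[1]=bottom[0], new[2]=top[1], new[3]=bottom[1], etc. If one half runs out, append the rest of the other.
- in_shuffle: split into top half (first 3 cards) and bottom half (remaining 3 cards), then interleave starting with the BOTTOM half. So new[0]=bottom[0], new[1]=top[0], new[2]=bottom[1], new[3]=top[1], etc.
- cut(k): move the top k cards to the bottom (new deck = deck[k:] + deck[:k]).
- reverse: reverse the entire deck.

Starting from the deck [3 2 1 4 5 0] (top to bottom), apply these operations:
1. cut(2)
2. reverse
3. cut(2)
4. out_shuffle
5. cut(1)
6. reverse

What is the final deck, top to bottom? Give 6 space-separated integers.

Answer: 0 3 4 2 5 1

Derivation:
After op 1 (cut(2)): [1 4 5 0 3 2]
After op 2 (reverse): [2 3 0 5 4 1]
After op 3 (cut(2)): [0 5 4 1 2 3]
After op 4 (out_shuffle): [0 1 5 2 4 3]
After op 5 (cut(1)): [1 5 2 4 3 0]
After op 6 (reverse): [0 3 4 2 5 1]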